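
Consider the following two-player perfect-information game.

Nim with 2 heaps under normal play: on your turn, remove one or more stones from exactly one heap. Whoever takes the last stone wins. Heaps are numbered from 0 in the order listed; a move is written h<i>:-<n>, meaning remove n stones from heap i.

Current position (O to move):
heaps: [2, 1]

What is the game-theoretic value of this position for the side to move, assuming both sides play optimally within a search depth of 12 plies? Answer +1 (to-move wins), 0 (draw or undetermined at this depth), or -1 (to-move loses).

value((2,1), O) = +1

p1 O@[(2,1)]: h0:-1[(1,1)]+1* h0:-2[(0,1)]-1 h1:-1[(2,0)]-1
p2 X@[(1,1)]: h0:-1[(0,1)]-1* h1:-1[(1,0)]-1
p3 O@[(0,1)]: h1:-1[(0,0)]+1*
p4 X@[(0,0)] terminal -1; root [(2,1)] d12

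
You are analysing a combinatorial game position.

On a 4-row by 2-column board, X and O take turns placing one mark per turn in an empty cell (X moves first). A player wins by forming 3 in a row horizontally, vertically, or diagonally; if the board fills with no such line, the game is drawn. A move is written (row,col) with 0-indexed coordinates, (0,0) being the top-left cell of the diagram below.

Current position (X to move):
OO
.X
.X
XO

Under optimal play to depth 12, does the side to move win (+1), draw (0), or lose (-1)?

p1 X@[OO/.X/.X/XO]: (1,0)[OO/XX/.X/XO]+0* (2,0)[OO/.X/XX/XO]+0
p2 O@[OO/XX/.X/XO]: (2,0)[OO/XX/OX/XO]+0*
p3 X@[OO/XX/OX/XO] terminal +0; root [OO/.X/.X/XO] d12

value(OO/.X/.X/XO, X) = 0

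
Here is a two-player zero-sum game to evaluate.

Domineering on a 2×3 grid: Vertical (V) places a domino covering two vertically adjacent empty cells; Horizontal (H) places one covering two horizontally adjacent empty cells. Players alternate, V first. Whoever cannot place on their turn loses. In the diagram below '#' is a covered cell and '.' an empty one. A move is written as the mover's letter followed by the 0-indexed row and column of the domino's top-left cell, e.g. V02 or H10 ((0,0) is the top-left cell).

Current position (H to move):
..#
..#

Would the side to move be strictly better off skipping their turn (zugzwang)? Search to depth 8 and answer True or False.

zugzwang(..#/..#, H) = False

ply 1, H at ..#/..# | H00=+1→###/..#*; H10=+1→..#/###
ply 2: ###/..# is terminal -1 (V); from ..#/..# depth 8
suppose H passes — search the same position with V to move:
pass> ply 1, V at ..#/..# | V00=+1→#.#/#.#*; V01=+1→.##/.##
pass> ply 2: #.#/#.# is terminal -1 (H); from ..#/..# depth 8
for H: play +1, pass -1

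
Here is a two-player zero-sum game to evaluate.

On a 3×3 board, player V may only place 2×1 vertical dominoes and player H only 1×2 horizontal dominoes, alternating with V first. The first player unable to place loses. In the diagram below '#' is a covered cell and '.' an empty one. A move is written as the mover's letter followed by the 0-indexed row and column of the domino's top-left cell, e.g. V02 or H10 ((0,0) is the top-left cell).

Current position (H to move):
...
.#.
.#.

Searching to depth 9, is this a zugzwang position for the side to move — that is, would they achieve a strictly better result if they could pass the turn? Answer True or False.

p1 H@[.../.#./.#.]: H00[##./.#./.#.]-1* H01[.##/.#./.#.]-1
p2 V@[##./.#./.#.]: V02[###/.##/.#.]+1* V10[##./##./##.]+1 V12[##./.##/.##]+1
p3 H@[###/.##/.#.] terminal -1; root [.../.#./.#.] d9
if H skipped the turn, V would face:
~ p1 V@[.../.#./.#.]: V00[#../##./.#.]+1* V02[..#/.##/.#.]+1 V10[.../##./##.]+1 V12[.../.##/.##]+1
~ p2 H@[#../##./.#.]: H01[###/##./.#.]-1*
~ p3 V@[###/##./.#.]: V12[###/###/.##]+1*
~ p4 H@[###/###/.##] terminal -1; root [.../.#./.#.] d9
compare (H): move=-1 vs pass=-1

zugzwang(.../.#./.#., H) = False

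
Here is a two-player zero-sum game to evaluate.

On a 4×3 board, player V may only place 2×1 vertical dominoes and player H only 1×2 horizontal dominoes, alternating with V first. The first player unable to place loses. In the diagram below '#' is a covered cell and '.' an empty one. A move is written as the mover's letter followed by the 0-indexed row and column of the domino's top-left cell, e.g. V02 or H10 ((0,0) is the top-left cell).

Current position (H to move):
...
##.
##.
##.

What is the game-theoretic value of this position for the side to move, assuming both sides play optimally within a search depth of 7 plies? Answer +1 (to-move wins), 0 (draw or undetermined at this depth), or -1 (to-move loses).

p1 H@[.../##./##./##.]: H00[##./##./##./##.]-1* H01[.##/##./##./##.]-1
p2 V@[##./##./##./##.]: V02[###/###/##./##.]+1* V12[##./###/###/##.]+1 V22[##./##./###/###]+1
p3 H@[###/###/##./##.] terminal -1; root [.../##./##./##.] d7

value(.../##./##./##., H) = -1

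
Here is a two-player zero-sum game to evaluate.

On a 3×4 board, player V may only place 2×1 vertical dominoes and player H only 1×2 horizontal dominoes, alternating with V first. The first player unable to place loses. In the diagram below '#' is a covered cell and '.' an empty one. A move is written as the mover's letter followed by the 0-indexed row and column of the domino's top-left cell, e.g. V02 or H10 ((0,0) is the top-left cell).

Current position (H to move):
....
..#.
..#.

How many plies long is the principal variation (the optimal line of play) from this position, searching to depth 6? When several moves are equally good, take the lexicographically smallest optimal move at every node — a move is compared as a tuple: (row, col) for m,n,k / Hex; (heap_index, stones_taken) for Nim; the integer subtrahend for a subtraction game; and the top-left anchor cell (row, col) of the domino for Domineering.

PV length from [..../..#./..#.]: 3 plies

p1 H@[..../..#./..#.]: H00[##../..#./..#.]-1 H01[.##./..#./..#.]-1 H02[..##/..#./..#.]-1 H10[..../###./..#.]+1* H20[..../..#./###.]-1
p2 V@[..../###./..#.]: V03[...#/####/..#.]-1* V13[..../####/..##]-1
p3 H@[...#/####/..#.]: H00[##.#/####/..#.]+1* H01[.###/####/..#.]+1 H20[...#/####/###.]+1
p4 V@[##.#/####/..#.] terminal -1; root [..../..#./..#.] d6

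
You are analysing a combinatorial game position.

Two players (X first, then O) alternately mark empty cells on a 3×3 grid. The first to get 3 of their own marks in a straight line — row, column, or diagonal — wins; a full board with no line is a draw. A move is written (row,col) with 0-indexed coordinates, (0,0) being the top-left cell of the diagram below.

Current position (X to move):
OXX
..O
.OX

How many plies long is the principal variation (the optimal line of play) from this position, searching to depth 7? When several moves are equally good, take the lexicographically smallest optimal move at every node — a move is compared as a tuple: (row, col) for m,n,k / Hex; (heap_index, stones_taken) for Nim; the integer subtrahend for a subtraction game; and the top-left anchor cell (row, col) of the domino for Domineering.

ply 1, X at OXX/..O/.OX | (1,0)=+0→OXX/X.O/.OX*; (1,1)=+0→OXX/.XO/.OX; (2,0)=+0→OXX/..O/XOX
ply 2, O at OXX/X.O/.OX | (1,1)=+0→OXX/XOO/.OX*; (2,0)=+0→OXX/X.O/OOX
ply 3, X at OXX/XOO/.OX | (2,0)=+0→OXX/XOO/XOX*
ply 4: OXX/XOO/XOX is terminal +0 (O); from OXX/..O/.OX depth 7

PV length from [OXX/..O/.OX]: 3 plies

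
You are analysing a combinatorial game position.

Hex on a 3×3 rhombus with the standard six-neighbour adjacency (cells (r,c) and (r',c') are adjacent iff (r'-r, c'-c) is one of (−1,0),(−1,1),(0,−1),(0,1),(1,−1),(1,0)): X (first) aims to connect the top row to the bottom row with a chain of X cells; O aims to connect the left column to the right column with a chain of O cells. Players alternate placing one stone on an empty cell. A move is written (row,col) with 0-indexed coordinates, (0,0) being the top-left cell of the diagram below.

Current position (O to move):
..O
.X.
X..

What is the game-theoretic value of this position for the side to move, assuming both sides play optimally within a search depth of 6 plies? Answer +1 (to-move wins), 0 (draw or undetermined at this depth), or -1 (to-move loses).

ply 1, O at ..O/.X./X.. | (0,0)=-1→O.O/.X./X..; (0,1)=+1→.OO/.X./X..*; (1,0)=-1→..O/OX./X..; (1,2)=-1→..O/.XO/X..; (2,1)=-1→..O/.X./XO.; (2,2)=-1→..O/.X./X.O
ply 2, X at .OO/.X./X.. | (0,0)=-1→XOO/.X./X..*; (1,0)=-1→.OO/XX./X..; (1,2)=-1→.OO/.XX/X..; (2,1)=-1→.OO/.X./XX.; (2,2)=-1→.OO/.X./X.X
ply 3, O at XOO/.X./X.. | (1,0)=+1→XOO/OX./X..*; (1,2)=-1→XOO/.XO/X..; (2,1)=-1→XOO/.X./XO.; (2,2)=-1→XOO/.X./X.O
ply 4: XOO/OX./X.. is terminal -1 (X); from ..O/.X./X.. depth 6

value(..O/.X./X.., O) = +1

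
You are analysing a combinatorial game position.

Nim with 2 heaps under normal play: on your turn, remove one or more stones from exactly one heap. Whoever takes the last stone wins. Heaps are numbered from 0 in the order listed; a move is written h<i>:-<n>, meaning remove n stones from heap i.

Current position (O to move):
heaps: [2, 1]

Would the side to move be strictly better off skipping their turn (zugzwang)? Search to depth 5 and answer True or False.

zugzwang((2,1), O) = False

ply 1, O at (2,1) | h0:-1=+1→(1,1)*; h0:-2=-1→(0,1); h1:-1=-1→(2,0)
ply 2, X at (1,1) | h0:-1=-1→(0,1)*; h1:-1=-1→(1,0)
ply 3, O at (0,1) | h1:-1=+1→(0,0)*
ply 4: (0,0) is terminal -1 (X); from (2,1) depth 5
suppose O passes — search the same position with X to move:
pass> ply 1, X at (2,1) | h0:-1=+1→(1,1)*; h0:-2=-1→(0,1); h1:-1=-1→(2,0)
pass> ply 2, O at (1,1) | h0:-1=-1→(0,1)*; h1:-1=-1→(1,0)
pass> ply 3, X at (0,1) | h1:-1=+1→(0,0)*
pass> ply 4: (0,0) is terminal -1 (O); from (2,1) depth 5
for O: play +1, pass -1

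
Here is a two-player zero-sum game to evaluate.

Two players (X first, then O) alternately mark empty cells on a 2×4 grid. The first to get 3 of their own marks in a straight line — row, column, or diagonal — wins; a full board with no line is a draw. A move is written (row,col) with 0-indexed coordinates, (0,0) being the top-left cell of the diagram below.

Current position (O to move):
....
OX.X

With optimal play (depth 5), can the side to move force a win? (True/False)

O winning at [..../OX.X]: False

[..../OX.X] O move#1: (0,0):-1/O.../OX.X, (0,1):-1/.O../OX.X, (0,2):-1/..O./OX.X, (0,3):-1/...O/OX.X, (1,2):+0/..../OXOX*
[..../OXOX] X move#2: (0,0):+0/X.../OXOX*, (0,1):+0/.X../OXOX, (0,2):+0/..X./OXOX, (0,3):+0/...X/OXOX
[X.../OXOX] O move#3: (0,1):+0/XO../OXOX*, (0,2):+0/X.O./OXOX, (0,3):+0/X..O/OXOX
[XO../OXOX] X move#4: (0,2):+0/XOX./OXOX*, (0,3):+0/XO.X/OXOX
[XOX./OXOX] O move#5: (0,3):+0/XOXO/OXOX*
[XOXO/OXOX] end (terminal +0, X#6); searched ..../OX.X to 5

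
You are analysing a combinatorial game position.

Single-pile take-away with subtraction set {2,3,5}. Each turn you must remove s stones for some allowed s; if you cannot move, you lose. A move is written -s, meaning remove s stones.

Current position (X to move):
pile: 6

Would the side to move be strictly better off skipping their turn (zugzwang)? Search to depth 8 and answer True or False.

[6] X move#1: -2:-1/4, -3:-1/3, -5:+1/1*
[1] end (terminal -1, O#2); searched 6 to 8
if X skipped the turn, O would face:
~ [6] O move#1: -2:-1/4, -3:-1/3, -5:+1/1*
~ [1] end (terminal -1, X#2); searched 6 to 8
compare (X): move=+1 vs pass=-1

zugzwang(6, X) = False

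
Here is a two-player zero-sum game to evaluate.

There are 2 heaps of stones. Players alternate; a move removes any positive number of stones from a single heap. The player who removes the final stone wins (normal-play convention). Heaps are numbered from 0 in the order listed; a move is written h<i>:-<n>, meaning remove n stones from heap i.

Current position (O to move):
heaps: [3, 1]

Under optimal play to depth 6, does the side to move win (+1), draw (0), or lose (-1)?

ply 1, O at (3,1) | h0:-1=-1→(2,1); h0:-2=+1→(1,1)*; h0:-3=-1→(0,1); h1:-1=-1→(3,0)
ply 2, X at (1,1) | h0:-1=-1→(0,1)*; h1:-1=-1→(1,0)
ply 3, O at (0,1) | h1:-1=+1→(0,0)*
ply 4: (0,0) is terminal -1 (X); from (3,1) depth 6

value((3,1), O) = +1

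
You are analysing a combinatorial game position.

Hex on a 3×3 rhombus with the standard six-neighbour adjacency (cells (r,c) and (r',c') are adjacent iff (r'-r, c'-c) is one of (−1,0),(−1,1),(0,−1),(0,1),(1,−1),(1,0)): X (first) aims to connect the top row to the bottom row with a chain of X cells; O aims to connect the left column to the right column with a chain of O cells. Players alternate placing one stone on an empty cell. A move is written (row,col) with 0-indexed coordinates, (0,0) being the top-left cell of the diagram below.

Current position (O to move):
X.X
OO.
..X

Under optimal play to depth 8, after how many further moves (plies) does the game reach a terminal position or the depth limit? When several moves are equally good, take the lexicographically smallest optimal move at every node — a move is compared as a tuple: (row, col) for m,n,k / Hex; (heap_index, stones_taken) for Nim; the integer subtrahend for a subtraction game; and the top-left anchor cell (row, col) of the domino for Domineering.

PV length from [X.X/OO./..X]: 1 ply

[X.X/OO./..X] O move#1: (0,1):-1/XOX/OO./..X, (1,2):+1/X.X/OOO/..X*, (2,0):-1/X.X/OO./O.X, (2,1):-1/X.X/OO./.OX
[X.X/OOO/..X] end (terminal -1, X#2); searched X.X/OO./..X to 8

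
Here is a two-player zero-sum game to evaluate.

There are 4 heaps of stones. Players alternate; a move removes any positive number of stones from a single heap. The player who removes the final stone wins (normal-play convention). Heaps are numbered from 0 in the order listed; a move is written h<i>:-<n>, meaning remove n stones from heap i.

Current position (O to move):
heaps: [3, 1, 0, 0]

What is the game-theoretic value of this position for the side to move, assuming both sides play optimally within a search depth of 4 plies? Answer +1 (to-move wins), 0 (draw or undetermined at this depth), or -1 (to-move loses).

value((3,1,0,0), O) = +1

ply 1, O at (3,1,0,0) | h0:-1=-1→(2,1,0,0); h0:-2=+1→(1,1,0,0)*; h0:-3=-1→(0,1,0,0); h1:-1=-1→(3,0,0,0)
ply 2, X at (1,1,0,0) | h0:-1=-1→(0,1,0,0)*; h1:-1=-1→(1,0,0,0)
ply 3, O at (0,1,0,0) | h1:-1=+1→(0,0,0,0)*
ply 4: (0,0,0,0) is terminal -1 (X); from (3,1,0,0) depth 4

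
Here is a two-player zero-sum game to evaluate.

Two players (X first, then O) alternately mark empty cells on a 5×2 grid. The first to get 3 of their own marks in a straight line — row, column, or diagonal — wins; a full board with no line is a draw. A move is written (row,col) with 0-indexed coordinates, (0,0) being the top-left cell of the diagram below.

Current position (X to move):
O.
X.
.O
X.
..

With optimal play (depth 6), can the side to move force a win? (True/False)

p1 X@[O./X./.O/X./..]: (0,1)[OX/X./.O/X./..]+0 (1,1)[O./XX/.O/X./..]+0 (2,0)[O./X./XO/X./..]+1* (3,1)[O./X./.O/XX/..]+0 (4,0)[O./X./.O/X./X.]+0 (4,1)[O./X./.O/X./.X]+0
p2 O@[O./X./XO/X./..] terminal -1; root [O./X./.O/X./..] d6

X winning at [O./X./.O/X./..]: True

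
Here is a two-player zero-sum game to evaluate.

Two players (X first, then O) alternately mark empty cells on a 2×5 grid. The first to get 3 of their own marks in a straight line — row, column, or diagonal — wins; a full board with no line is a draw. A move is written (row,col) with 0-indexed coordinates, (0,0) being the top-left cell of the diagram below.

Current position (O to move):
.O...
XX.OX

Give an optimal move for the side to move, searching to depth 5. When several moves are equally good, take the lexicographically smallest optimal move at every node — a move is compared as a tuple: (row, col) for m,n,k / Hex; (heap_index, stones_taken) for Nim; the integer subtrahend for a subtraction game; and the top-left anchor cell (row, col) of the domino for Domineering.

ply 1, O at .O.../XX.OX | (0,0)=-1→OO.../XX.OX; (0,2)=-1→.OO../XX.OX; (0,3)=-1→.O.O./XX.OX; (0,4)=-1→.O..O/XX.OX; (1,2)=+0→.O.../XXOOX*
ply 2, X at .O.../XXOOX | (0,0)=+0→XO.../XXOOX*; (0,2)=+0→.OX../XXOOX; (0,3)=+0→.O.X./XXOOX; (0,4)=-1→.O..X/XXOOX
ply 3, O at XO.../XXOOX | (0,2)=+0→XOO../XXOOX*; (0,3)=+0→XO.O./XXOOX; (0,4)=+0→XO..O/XXOOX
ply 4, X at XOO../XXOOX | (0,3)=+0→XOOX./XXOOX*; (0,4)=-1→XOO.X/XXOOX
ply 5, O at XOOX./XXOOX | (0,4)=+0→XOOXO/XXOOX*
ply 6: XOOXO/XXOOX is terminal +0 (X); from .O.../XX.OX depth 5

O's best at [.O.../XX.OX]: (1,2)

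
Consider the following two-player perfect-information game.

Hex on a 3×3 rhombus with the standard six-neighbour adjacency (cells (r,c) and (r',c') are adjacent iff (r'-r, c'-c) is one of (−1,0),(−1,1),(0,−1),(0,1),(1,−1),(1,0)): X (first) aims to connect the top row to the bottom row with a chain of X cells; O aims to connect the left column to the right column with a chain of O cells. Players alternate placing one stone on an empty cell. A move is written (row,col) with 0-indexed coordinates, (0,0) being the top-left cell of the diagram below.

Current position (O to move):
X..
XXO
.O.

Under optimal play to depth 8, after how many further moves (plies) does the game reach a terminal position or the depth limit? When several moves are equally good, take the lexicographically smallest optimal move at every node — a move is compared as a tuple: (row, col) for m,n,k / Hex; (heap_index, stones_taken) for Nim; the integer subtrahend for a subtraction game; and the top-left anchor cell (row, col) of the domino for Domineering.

PV length from [X../XXO/.O.]: 1 ply

[X../XXO/.O.] O move#1: (0,1):-1/XO./XXO/.O., (0,2):-1/X.O/XXO/.O., (2,0):+1/X../XXO/OO.*, (2,2):-1/X../XXO/.OO
[X../XXO/OO.] end (terminal -1, X#2); searched X../XXO/.O. to 8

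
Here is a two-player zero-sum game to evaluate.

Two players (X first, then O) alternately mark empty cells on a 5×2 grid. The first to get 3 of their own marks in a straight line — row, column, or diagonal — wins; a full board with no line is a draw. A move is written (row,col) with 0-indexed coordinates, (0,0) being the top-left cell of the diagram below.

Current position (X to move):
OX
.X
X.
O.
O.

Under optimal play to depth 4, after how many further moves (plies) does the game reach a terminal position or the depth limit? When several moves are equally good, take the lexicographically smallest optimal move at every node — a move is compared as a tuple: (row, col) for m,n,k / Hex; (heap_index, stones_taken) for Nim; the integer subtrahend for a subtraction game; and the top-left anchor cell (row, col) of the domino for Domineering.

PV length from [OX/.X/X./O./O.]: 1 ply

ply 1, X at OX/.X/X./O./O. | (1,0)=+0→OX/XX/X./O./O.; (2,1)=+1→OX/.X/XX/O./O.*; (3,1)=+0→OX/.X/X./OX/O.; (4,1)=+0→OX/.X/X./O./OX
ply 2: OX/.X/XX/O./O. is terminal -1 (O); from OX/.X/X./O./O. depth 4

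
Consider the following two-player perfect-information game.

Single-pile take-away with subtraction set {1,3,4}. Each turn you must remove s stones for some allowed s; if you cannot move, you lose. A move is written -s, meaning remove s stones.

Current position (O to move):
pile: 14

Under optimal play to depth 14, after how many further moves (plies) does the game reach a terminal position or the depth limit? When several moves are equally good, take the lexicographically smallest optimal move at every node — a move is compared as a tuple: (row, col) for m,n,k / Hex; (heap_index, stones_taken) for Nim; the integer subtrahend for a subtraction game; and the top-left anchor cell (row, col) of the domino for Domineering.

ply 1, O at 14 | -1=-1→13*; -3=-1→11; -4=-1→10
ply 2, X at 13 | -1=-1→12; -3=-1→10; -4=+1→9*
ply 3, O at 9 | -1=-1→8*; -3=-1→6; -4=-1→5
ply 4, X at 8 | -1=+1→7*; -3=-1→5; -4=-1→4
ply 5, O at 7 | -1=-1→6*; -3=-1→4; -4=-1→3
ply 6, X at 6 | -1=-1→5; -3=-1→3; -4=+1→2*
ply 7, O at 2 | -1=-1→1*
ply 8, X at 1 | -1=+1→0*
ply 9: 0 is terminal -1 (O); from 14 depth 14

PV length from [14]: 8 plies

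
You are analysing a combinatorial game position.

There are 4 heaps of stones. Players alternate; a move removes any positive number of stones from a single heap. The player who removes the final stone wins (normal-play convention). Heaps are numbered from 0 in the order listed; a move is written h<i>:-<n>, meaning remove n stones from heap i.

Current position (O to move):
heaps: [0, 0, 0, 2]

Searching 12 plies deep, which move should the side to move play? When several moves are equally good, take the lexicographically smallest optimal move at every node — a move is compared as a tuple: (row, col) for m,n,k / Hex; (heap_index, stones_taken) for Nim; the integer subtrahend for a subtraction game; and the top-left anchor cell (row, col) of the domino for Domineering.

ply 1, O at (0,0,0,2) | h3:-1=-1→(0,0,0,1); h3:-2=+1→(0,0,0,0)*
ply 2: (0,0,0,0) is terminal -1 (X); from (0,0,0,2) depth 12

O's best at [(0,0,0,2)]: h3:-2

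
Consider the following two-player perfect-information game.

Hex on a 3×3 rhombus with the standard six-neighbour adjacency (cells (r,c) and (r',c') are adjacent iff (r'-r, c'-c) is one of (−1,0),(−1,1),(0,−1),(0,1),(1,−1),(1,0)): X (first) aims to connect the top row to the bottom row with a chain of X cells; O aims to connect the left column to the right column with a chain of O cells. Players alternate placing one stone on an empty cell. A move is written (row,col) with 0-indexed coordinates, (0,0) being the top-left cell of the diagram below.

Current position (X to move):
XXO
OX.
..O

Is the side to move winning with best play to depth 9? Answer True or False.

ply 1, X at XXO/OX./..O | (1,2)=+1→XXO/OXX/..O*; (2,0)=+1→XXO/OX./X.O; (2,1)=+1→XXO/OX./.XO
ply 2, O at XXO/OXX/..O | (2,0)=-1→XXO/OXX/O.O*; (2,1)=-1→XXO/OXX/.OO
ply 3, X at XXO/OXX/O.O | (2,1)=+1→XXO/OXX/OXO*
ply 4: XXO/OXX/OXO is terminal -1 (O); from XXO/OX./..O depth 9

X winning at [XXO/OX./..O]: True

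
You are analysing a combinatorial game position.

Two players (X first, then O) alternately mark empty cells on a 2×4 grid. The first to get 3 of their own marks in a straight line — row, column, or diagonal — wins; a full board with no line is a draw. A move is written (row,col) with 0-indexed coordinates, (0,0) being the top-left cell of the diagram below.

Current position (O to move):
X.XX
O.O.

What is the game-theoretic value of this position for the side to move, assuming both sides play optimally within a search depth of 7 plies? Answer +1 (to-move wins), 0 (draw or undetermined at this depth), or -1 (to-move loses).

p1 O@[X.XX/O.O.]: (0,1)[XOXX/O.O.]+0 (1,1)[X.XX/OOO.]+1* (1,3)[X.XX/O.OO]-1
p2 X@[X.XX/OOO.] terminal -1; root [X.XX/O.O.] d7

value(X.XX/O.O., O) = +1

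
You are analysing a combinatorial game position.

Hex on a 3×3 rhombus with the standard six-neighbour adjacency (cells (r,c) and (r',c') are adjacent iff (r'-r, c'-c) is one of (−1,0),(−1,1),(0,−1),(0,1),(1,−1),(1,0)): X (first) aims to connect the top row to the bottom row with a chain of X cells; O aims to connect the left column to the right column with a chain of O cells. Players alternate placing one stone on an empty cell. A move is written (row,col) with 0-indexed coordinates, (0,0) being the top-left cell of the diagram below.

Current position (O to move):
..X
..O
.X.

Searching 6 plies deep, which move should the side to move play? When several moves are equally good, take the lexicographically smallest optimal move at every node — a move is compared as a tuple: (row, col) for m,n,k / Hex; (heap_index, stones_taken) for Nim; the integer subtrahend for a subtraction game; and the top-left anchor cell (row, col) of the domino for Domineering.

O's best at [..X/..O/.X.]: (1,1)

ply 1, O at ..X/..O/.X. | (0,0)=-1→O.X/..O/.X.; (0,1)=-1→.OX/..O/.X.; (1,0)=-1→..X/O.O/.X.; (1,1)=+1→..X/.OO/.X.*; (2,0)=-1→..X/..O/OX.; (2,2)=-1→..X/..O/.XO
ply 2, X at ..X/.OO/.X. | (0,0)=-1→X.X/.OO/.X.*; (0,1)=-1→.XX/.OO/.X.; (1,0)=-1→..X/XOO/.X.; (2,0)=-1→..X/.OO/XX.; (2,2)=-1→..X/.OO/.XX
ply 3, O at X.X/.OO/.X. | (0,1)=+1→XOX/.OO/.X.*; (1,0)=+1→X.X/OOO/.X.; (2,0)=+1→X.X/.OO/OX.; (2,2)=+1→X.X/.OO/.XO
ply 4, X at XOX/.OO/.X. | (1,0)=-1→XOX/XOO/.X.*; (2,0)=-1→XOX/.OO/XX.; (2,2)=-1→XOX/.OO/.XX
ply 5, O at XOX/XOO/.X. | (2,0)=+1→XOX/XOO/OX.*; (2,2)=-1→XOX/XOO/.XO
ply 6: XOX/XOO/OX. is terminal -1 (X); from ..X/..O/.X. depth 6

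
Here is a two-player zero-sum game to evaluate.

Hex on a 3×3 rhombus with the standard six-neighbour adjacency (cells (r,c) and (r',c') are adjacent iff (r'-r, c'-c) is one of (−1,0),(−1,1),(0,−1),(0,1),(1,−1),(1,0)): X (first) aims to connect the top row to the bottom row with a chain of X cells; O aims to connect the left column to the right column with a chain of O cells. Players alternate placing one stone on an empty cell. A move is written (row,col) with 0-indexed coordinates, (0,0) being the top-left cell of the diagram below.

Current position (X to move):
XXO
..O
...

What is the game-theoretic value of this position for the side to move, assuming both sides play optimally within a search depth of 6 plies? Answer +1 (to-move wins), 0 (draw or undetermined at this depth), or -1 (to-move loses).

ply 1, X at XXO/..O/... | (1,0)=-1→XXO/X.O/...; (1,1)=+1→XXO/.XO/...*; (2,0)=+1→XXO/..O/X..; (2,1)=-1→XXO/..O/.X.; (2,2)=-1→XXO/..O/..X
ply 2, O at XXO/.XO/... | (1,0)=-1→XXO/OXO/...*; (2,0)=-1→XXO/.XO/O..; (2,1)=-1→XXO/.XO/.O.; (2,2)=-1→XXO/.XO/..O
ply 3, X at XXO/OXO/... | (2,0)=+1→XXO/OXO/X..*; (2,1)=+1→XXO/OXO/.X.; (2,2)=+1→XXO/OXO/..X
ply 4: XXO/OXO/X.. is terminal -1 (O); from XXO/..O/... depth 6

value(XXO/..O/..., X) = +1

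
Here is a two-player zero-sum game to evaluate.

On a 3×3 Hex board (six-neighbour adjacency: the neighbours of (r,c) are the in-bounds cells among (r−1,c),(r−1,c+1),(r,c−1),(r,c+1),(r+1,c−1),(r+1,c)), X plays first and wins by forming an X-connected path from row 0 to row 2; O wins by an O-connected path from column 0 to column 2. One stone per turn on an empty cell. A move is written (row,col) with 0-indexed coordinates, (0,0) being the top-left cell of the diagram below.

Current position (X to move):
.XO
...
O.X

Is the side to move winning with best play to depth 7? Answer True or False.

ply 1, X at .XO/.../O.X | (0,0)=-1→XXO/.../O.X; (1,0)=-1→.XO/X../O.X; (1,1)=+1→.XO/.X./O.X*; (1,2)=-1→.XO/..X/O.X; (2,1)=-1→.XO/.../OXX
ply 2, O at .XO/.X./O.X | (0,0)=-1→OXO/.X./O.X*; (1,0)=-1→.XO/OX./O.X; (1,2)=-1→.XO/.XO/O.X; (2,1)=-1→.XO/.X./OOX
ply 3, X at OXO/.X./O.X | (1,0)=+1→OXO/XX./O.X*; (1,2)=+1→OXO/.XX/O.X; (2,1)=+1→OXO/.X./OXX
ply 4, O at OXO/XX./O.X | (1,2)=-1→OXO/XXO/O.X*; (2,1)=-1→OXO/XX./OOX
ply 5, X at OXO/XXO/O.X | (2,1)=+1→OXO/XXO/OXX*
ply 6: OXO/XXO/OXX is terminal -1 (O); from .XO/.../O.X depth 7

X winning at [.XO/.../O.X]: True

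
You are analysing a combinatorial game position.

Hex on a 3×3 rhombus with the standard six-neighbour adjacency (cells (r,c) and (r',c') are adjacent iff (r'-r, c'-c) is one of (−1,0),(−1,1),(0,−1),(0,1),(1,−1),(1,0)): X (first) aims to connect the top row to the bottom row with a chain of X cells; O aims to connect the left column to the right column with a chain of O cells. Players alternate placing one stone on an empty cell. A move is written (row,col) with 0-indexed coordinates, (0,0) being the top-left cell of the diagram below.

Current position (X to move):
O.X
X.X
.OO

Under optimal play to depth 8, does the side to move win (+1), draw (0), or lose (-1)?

[O.X/X.X/.OO] X move#1: (0,1):-1/OXX/X.X/.OO, (1,1):-1/O.X/XXX/.OO, (2,0):+1/O.X/X.X/XOO*
[O.X/X.X/XOO] O move#2: (0,1):-1/OOX/X.X/XOO*, (1,1):-1/O.X/XOX/XOO
[OOX/X.X/XOO] X move#3: (1,1):+1/OOX/XXX/XOO*
[OOX/XXX/XOO] end (terminal -1, O#4); searched O.X/X.X/.OO to 8

value(O.X/X.X/.OO, X) = +1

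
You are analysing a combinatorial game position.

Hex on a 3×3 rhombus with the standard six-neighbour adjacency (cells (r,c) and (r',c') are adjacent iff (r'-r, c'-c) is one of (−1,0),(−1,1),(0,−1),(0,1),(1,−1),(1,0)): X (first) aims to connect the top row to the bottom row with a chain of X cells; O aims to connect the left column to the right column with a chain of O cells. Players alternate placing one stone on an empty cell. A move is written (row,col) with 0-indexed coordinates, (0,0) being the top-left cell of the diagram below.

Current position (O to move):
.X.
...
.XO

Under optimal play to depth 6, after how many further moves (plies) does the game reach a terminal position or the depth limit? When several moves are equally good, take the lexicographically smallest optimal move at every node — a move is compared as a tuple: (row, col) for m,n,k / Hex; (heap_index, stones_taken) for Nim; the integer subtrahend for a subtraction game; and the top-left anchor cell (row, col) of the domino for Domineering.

ply 1, O at .X./.../.XO | (0,0)=-1→OX./.../.XO; (0,2)=-1→.XO/.../.XO; (1,0)=-1→.X./O../.XO; (1,1)=+1→.X./.O./.XO*; (1,2)=-1→.X./..O/.XO; (2,0)=-1→.X./.../OXO
ply 2, X at .X./.O./.XO | (0,0)=-1→XX./.O./.XO*; (0,2)=-1→.XX/.O./.XO; (1,0)=-1→.X./XO./.XO; (1,2)=-1→.X./.OX/.XO; (2,0)=-1→.X./.O./XXO
ply 3, O at XX./.O./.XO | (0,2)=+1→XXO/.O./.XO*; (1,0)=+1→XX./OO./.XO; (1,2)=+1→XX./.OO/.XO; (2,0)=+1→XX./.O./OXO
ply 4, X at XXO/.O./.XO | (1,0)=-1→XXO/XO./.XO*; (1,2)=-1→XXO/.OX/.XO; (2,0)=-1→XXO/.O./XXO
ply 5, O at XXO/XO./.XO | (1,2)=-1→XXO/XOO/.XO; (2,0)=+1→XXO/XO./OXO*
ply 6: XXO/XO./OXO is terminal -1 (X); from .X./.../.XO depth 6

PV length from [.X./.../.XO]: 5 plies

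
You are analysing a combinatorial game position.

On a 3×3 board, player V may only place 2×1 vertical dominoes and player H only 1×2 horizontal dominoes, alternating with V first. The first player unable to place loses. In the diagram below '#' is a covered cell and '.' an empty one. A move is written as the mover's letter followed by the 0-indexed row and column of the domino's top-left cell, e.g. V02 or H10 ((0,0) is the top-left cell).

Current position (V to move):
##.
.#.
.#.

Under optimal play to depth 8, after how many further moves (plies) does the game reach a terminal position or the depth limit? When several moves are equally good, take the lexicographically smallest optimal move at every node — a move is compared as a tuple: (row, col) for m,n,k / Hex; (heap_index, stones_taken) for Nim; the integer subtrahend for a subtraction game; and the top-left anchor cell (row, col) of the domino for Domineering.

PV length from [##./.#./.#.]: 1 ply

p1 V@[##./.#./.#.]: V02[###/.##/.#.]+1* V10[##./##./##.]+1 V12[##./.##/.##]+1
p2 H@[###/.##/.#.] terminal -1; root [##./.#./.#.] d8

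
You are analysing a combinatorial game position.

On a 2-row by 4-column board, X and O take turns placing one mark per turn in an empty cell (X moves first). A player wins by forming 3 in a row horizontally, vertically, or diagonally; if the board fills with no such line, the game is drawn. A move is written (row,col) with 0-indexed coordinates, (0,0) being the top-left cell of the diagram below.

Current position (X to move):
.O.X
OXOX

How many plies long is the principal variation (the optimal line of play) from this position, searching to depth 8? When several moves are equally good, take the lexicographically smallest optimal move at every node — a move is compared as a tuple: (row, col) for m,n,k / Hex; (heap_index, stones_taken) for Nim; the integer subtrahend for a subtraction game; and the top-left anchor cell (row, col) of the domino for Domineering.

PV length from [.O.X/OXOX]: 2 plies

[.O.X/OXOX] X move#1: (0,0):+0/XO.X/OXOX*, (0,2):+0/.OXX/OXOX
[XO.X/OXOX] O move#2: (0,2):+0/XOOX/OXOX*
[XOOX/OXOX] end (terminal +0, X#3); searched .O.X/OXOX to 8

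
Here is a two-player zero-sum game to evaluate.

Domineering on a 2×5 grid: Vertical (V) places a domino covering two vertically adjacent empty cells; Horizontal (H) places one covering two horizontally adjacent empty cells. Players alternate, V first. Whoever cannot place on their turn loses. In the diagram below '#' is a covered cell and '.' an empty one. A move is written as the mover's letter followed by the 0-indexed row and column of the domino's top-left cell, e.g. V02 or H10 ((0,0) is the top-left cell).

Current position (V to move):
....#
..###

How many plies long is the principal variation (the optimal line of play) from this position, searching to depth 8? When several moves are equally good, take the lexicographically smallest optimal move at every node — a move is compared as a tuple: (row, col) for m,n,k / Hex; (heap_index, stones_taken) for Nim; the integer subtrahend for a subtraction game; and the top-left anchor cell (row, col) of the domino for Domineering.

p1 V@[....#/..###]: V00[#...#/#.###]-1 V01[.#..#/.####]+1*
p2 H@[.#..#/.####]: H02[.####/.####]-1*
p3 V@[.####/.####]: V00[#####/#####]+1*
p4 H@[#####/#####] terminal -1; root [....#/..###] d8

PV length from [....#/..###]: 3 plies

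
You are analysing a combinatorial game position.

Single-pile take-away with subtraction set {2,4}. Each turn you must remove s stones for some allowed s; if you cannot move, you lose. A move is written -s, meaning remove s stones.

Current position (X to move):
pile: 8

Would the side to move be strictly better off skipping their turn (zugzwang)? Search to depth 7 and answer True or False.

p1 X@[8]: -2[6]+1* -4[4]-1
p2 O@[6]: -2[4]-1* -4[2]-1
p3 X@[4]: -2[2]-1 -4[0]+1*
p4 O@[0] terminal -1; root [8] d7
suppose X passes — search the same position with O to move:
pass> p1 O@[8]: -2[6]+1* -4[4]-1
pass> p2 X@[6]: -2[4]-1* -4[2]-1
pass> p3 O@[4]: -2[2]-1 -4[0]+1*
pass> p4 X@[0] terminal -1; root [8] d7
for X: play +1, pass -1

zugzwang(8, X) = False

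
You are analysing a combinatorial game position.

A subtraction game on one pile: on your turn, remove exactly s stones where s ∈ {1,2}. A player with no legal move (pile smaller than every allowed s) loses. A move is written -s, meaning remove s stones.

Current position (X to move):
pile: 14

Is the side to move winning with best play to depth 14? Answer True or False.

X winning at [14]: True

[14] X move#1: -1:-1/13, -2:+1/12*
[12] O move#2: -1:-1/11*, -2:-1/10
[11] X move#3: -1:-1/10, -2:+1/9*
[9] O move#4: -1:-1/8*, -2:-1/7
[8] X move#5: -1:-1/7, -2:+1/6*
[6] O move#6: -1:-1/5*, -2:-1/4
[5] X move#7: -1:-1/4, -2:+1/3*
[3] O move#8: -1:-1/2*, -2:-1/1
[2] X move#9: -1:-1/1, -2:+1/0*
[0] end (terminal -1, O#10); searched 14 to 14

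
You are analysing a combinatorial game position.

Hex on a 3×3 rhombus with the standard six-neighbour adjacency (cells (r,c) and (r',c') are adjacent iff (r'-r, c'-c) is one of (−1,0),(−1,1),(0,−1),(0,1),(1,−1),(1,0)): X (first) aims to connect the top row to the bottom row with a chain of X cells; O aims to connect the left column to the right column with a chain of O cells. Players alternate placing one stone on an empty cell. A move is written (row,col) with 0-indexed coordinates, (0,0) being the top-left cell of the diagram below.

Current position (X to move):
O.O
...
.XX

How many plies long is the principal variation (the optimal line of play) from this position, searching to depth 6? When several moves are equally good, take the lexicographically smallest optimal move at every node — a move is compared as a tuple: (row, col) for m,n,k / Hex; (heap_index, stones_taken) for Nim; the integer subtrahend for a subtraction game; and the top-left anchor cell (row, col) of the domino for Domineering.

PV length from [O.O/.../.XX]: 4 plies

ply 1, X at O.O/.../.XX | (0,1)=-1→OXO/.../.XX*; (1,0)=-1→O.O/X../.XX; (1,1)=-1→O.O/.X./.XX; (1,2)=-1→O.O/..X/.XX; (2,0)=-1→O.O/.../XXX
ply 2, O at OXO/.../.XX | (1,0)=-1→OXO/O../.XX; (1,1)=+1→OXO/.O./.XX*; (1,2)=-1→OXO/..O/.XX; (2,0)=-1→OXO/.../OXX
ply 3, X at OXO/.O./.XX | (1,0)=-1→OXO/XO./.XX*; (1,2)=-1→OXO/.OX/.XX; (2,0)=-1→OXO/.O./XXX
ply 4, O at OXO/XO./.XX | (1,2)=-1→OXO/XOO/.XX; (2,0)=+1→OXO/XO./OXX*
ply 5: OXO/XO./OXX is terminal -1 (X); from O.O/.../.XX depth 6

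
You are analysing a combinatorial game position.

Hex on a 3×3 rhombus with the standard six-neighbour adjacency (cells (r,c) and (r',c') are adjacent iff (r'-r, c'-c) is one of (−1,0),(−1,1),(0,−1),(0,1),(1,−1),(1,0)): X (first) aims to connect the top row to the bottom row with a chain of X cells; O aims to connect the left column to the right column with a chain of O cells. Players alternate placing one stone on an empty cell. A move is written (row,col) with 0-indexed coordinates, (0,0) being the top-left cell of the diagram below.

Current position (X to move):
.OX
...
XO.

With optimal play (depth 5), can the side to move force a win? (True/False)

p1 X@[.OX/.../XO.]: (0,0)[XOX/.../XO.]+1* (1,0)[.OX/X../XO.]+1 (1,1)[.OX/.X./XO.]+1 (1,2)[.OX/..X/XO.]+1 (2,2)[.OX/.../XOX]+1
p2 O@[XOX/.../XO.]: (1,0)[XOX/O../XO.]-1* (1,1)[XOX/.O./XO.]-1 (1,2)[XOX/..O/XO.]-1 (2,2)[XOX/.../XOO]-1
p3 X@[XOX/O../XO.]: (1,1)[XOX/OX./XO.]+1* (1,2)[XOX/O.X/XO.]+1 (2,2)[XOX/O../XOX]+1
p4 O@[XOX/OX./XO.] terminal -1; root [.OX/.../XO.] d5

X winning at [.OX/.../XO.]: True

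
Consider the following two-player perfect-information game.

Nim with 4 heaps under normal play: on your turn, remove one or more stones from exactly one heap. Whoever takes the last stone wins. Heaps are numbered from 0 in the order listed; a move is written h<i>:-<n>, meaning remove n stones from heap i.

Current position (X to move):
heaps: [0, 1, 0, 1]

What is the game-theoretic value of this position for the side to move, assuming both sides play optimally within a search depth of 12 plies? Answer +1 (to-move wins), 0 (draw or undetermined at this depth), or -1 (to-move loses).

value((0,1,0,1), X) = -1

p1 X@[(0,1,0,1)]: h1:-1[(0,0,0,1)]-1* h3:-1[(0,1,0,0)]-1
p2 O@[(0,0,0,1)]: h3:-1[(0,0,0,0)]+1*
p3 X@[(0,0,0,0)] terminal -1; root [(0,1,0,1)] d12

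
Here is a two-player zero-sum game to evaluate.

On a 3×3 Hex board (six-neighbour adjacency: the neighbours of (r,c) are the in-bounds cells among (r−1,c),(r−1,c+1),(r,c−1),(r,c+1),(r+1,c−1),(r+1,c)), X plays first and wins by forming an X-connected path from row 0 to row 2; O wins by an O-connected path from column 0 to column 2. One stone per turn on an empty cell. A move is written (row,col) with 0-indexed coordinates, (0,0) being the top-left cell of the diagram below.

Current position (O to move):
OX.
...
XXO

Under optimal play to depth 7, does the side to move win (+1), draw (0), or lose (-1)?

value(OX./.../XXO, O) = -1

[OX./.../XXO] O move#1: (0,2):-1/OXO/.../XXO*, (1,0):-1/OX./O../XXO, (1,1):-1/OX./.O./XXO, (1,2):-1/OX./..O/XXO
[OXO/.../XXO] X move#2: (1,0):+1/OXO/X../XXO*, (1,1):+1/OXO/.X./XXO, (1,2):+1/OXO/..X/XXO
[OXO/X../XXO] end (terminal -1, O#3); searched OX./.../XXO to 7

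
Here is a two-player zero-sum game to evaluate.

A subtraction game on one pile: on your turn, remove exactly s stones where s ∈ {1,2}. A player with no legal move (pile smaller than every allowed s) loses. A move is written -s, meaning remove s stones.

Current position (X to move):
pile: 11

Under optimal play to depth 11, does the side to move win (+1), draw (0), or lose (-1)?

value(11, X) = +1

[11] X move#1: -1:-1/10, -2:+1/9*
[9] O move#2: -1:-1/8*, -2:-1/7
[8] X move#3: -1:-1/7, -2:+1/6*
[6] O move#4: -1:-1/5*, -2:-1/4
[5] X move#5: -1:-1/4, -2:+1/3*
[3] O move#6: -1:-1/2*, -2:-1/1
[2] X move#7: -1:-1/1, -2:+1/0*
[0] end (terminal -1, O#8); searched 11 to 11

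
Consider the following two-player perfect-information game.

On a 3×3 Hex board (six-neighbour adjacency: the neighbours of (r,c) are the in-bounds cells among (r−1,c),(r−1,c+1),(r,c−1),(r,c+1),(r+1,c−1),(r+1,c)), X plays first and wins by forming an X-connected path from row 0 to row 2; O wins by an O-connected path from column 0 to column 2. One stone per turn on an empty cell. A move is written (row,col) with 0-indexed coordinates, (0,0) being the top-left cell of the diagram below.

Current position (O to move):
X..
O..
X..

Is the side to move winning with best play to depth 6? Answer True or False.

[X../O../X..] O move#1: (0,1):-1/XO./O../X.., (0,2):+1/X.O/O../X..*, (1,1):+1/X../OO./X.., (1,2):-1/X../O.O/X.., (2,1):-1/X../O../XO., (2,2):-1/X../O../X.O
[X.O/O../X..] X move#2: (0,1):-1/XXO/O../X..*, (1,1):-1/X.O/OX./X.., (1,2):-1/X.O/O.X/X.., (2,1):-1/X.O/O../XX., (2,2):-1/X.O/O../X.X
[XXO/O../X..] O move#3: (1,1):+1/XXO/OO./X..*, (1,2):-1/XXO/O.O/X.., (2,1):-1/XXO/O../XO., (2,2):-1/XXO/O../X.O
[XXO/OO./X..] end (terminal -1, X#4); searched X../O../X.. to 6

O winning at [X../O../X..]: True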